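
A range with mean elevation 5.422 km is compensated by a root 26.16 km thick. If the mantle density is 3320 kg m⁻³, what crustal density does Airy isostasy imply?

2750 kg m⁻³

ρ_c h = (ρ_m − ρ_c) r → ρ_c (h + r) = ρ_m r → ρ_c = ρ_m r / (h + r).
ρ_c = 3320 × 26.16 km / (5.422 km + 26.16 km) = 2750 kg m⁻³.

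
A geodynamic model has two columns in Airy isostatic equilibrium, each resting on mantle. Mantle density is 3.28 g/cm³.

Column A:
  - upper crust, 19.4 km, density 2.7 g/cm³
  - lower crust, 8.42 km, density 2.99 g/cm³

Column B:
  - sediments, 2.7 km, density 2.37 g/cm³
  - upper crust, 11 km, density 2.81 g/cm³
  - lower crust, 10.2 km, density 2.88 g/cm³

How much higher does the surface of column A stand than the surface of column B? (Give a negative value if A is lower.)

0.606 km

For any compensation level in the mantle, the mantle terms cancel and isostasy reduces to e = (Σt_A − Σt_B) − (Σ(ρt)_A − Σ(ρt)_B) / ρ_m.
Σt_A = 27.82 km; Σt_B = 23.9 km; Σ(ρt)_A = 77.5558; Σ(ρt)_B = 66.685 (in km·g/cm³).
e = (27.82 − 23.9) − (77.5558 − 66.685) / 3.28 = 0.606 km.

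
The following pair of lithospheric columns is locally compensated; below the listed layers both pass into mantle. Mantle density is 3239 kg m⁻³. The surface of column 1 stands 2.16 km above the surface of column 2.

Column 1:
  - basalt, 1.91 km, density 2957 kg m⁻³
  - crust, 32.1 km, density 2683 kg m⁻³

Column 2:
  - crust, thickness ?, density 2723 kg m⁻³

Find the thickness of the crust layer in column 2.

Take the compensation level at the base of the deeper column (depth z_c below the surface of column 1) and equate Σ ρ_i t_i down to z_c; mantle fills any gap and the z_c terms cancel.
Column 1: 1.91×2957 + 32.1×2683 + (z_c − 34.01)×3239
Column 2: 2.16×0 + x×2723 + (z_c − 2.16 − 0 − x)×3239
The z_c×3239 term appears on both sides and cancels. Collect the known terms of each column as K = Σ(ρt)_known − 3239 × (depth of known layers): K_1 = 91772.17 − 3239×34.01 = −18386.22; K_2 = 0 − 3239×(2.16 + 0) = −6996.24.
Balance: K_1 = K_2 − x×(3239 − 2723), so x = (K_2 − K_1)/(3239 − 2723) = 11390/516 = 22.1 km.

22.1 km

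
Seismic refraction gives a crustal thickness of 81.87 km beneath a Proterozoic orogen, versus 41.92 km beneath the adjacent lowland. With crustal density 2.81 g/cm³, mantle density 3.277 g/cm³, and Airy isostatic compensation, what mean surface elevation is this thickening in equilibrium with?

Excess crust Δ = 81.87 km − 41.92 km = 39.95 km, split between elevation h and root r with h + r = Δ.
Airy balance ρ_c h = (ρ_m − ρ_c) r gives r = h ρ_c/(ρ_m − ρ_c), so h (1 + ρ_c/(ρ_m − ρ_c)) = Δ, i.e. h = Δ (ρ_m − ρ_c)/ρ_m.
h = 39.95 km × 0.467/3.277 = 5.69 km.

5.69 km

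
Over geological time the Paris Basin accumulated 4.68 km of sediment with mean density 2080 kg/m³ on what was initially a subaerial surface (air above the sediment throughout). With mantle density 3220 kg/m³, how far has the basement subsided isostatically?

3.02 km

Subaerial load: s = t ρ_sed / ρ_m = 4.68 km × 2080/3220 = 3.02 km.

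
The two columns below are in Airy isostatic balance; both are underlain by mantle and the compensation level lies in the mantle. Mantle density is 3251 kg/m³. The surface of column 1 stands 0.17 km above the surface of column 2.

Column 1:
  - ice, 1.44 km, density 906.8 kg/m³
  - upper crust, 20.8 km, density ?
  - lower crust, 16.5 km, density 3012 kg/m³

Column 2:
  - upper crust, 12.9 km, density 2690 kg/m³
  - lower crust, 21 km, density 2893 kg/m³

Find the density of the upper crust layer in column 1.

2870 kg/m³

Take the compensation level at the base of the deeper column (depth z_c below the surface of column 1) and equate Σ ρ_i t_i down to z_c; mantle fills any gap and the z_c terms cancel.
Column 1: 1.44×906.8 + 20.8×ρ + 16.5×3012 + (z_c − 38.74)×3251
Column 2: 0.17×0 + 12.9×2690 + 21×2893 + (z_c − 0.17 − 33.9)×3251
The z_c×3251 term appears on both sides and cancels. Collect the known terms of each column as K = Σ(ρt)_known − 3251 × (depth of known layers): K_1 = 51003.792 − 3251×38.74 = −74939.948; K_2 = 95454 − 3251×(0.17 + 33.9) = −15307.57.
Balance: K_1 + 20.8×ρ = K_2, so ρ = (K_2 − K_1)/20.8 = 59632.4/20.8 = 2870 kg/m³.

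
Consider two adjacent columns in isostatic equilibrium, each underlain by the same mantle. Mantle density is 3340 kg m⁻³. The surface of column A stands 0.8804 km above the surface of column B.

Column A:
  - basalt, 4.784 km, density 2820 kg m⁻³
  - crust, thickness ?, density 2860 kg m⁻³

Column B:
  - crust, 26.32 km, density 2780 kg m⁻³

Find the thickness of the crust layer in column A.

31.7 km

Take the compensation level at the base of the deeper column (depth z_c below the surface of column A) and equate Σ ρ_i t_i down to z_c; mantle fills any gap and the z_c terms cancel.
Column A: 4.784×2820 + x×2860 + (z_c − 4.784 − x)×3340
Column B: 0.8804×0 + 26.32×2780 + (z_c − 0.8804 − 26.32)×3340
The z_c×3340 term appears on both sides and cancels. Collect the known terms of each column as K = Σ(ρt)_known − 3340 × (depth of known layers): K_A = 13490.88 − 3340×4.784 = −2487.68; K_B = 73169.6 − 3340×(0.8804 + 26.32) = −17679.736.
Balance: K_A − x×(3340 − 2860) = K_B, so x = (K_A − K_B)/(3340 − 2860) = 15192.1/480 = 31.7 km.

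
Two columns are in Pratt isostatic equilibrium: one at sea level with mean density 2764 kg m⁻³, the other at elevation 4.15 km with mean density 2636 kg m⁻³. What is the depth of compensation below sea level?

85.5 km

ρ_ref D = ρ (D + h) → D (ρ_ref − ρ) = ρ h.
D = ρ h/(ρ_ref − ρ) = 2636 × 4.15 km/(2764 − 2636) = 85.5 km.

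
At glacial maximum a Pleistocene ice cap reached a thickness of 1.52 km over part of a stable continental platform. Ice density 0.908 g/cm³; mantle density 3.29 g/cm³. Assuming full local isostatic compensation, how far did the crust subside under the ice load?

By Archimedes' principle applied to the lithosphere: the ice load ρ_ice t is balanced by mantle displaced below, ρ_m s.
s = t ρ_ice / ρ_m = 1.52 km × 0.908/3.29 = 0.42 km.

0.42 km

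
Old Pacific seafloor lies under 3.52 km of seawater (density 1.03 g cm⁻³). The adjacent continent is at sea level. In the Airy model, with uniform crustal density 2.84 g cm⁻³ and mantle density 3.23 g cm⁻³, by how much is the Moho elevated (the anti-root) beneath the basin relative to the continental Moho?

By Archimedes' principle applied to the lithosphere: replacing crust with seawater at the top is compensated by replacing crust with mantle at the base: d (ρ_c − ρ_w) = a (ρ_m − ρ_c).
a = d (ρ_c − ρ_w)/(ρ_m − ρ_c) = 3.52 km × 1.81/0.39 = 16.3 km.

16.3 km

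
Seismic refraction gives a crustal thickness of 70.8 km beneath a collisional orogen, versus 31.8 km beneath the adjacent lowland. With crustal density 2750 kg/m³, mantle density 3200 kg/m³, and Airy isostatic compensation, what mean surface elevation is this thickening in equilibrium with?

5.48 km

Excess crust Δ = 70.8 km − 31.8 km = 39 km, split between elevation h and root r with h + r = Δ.
Airy balance ρ_c h = (ρ_m − ρ_c) r gives r = h ρ_c/(ρ_m − ρ_c), so h (1 + ρ_c/(ρ_m − ρ_c)) = Δ, i.e. h = Δ (ρ_m − ρ_c)/ρ_m.
h = 39 km × 450/3200 = 5.48 km.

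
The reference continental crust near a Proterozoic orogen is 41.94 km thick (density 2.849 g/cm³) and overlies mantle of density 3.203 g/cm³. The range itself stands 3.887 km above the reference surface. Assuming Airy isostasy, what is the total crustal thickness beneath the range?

Root depth r = h ρ_c / (ρ_m − ρ_c) = 3.887 km × 2.849 / 0.354 = 31.28 km.
Total thickness = T + h + r = 41.94 km + 3.887 km + 31.28 km = 77.1 km.

77.1 km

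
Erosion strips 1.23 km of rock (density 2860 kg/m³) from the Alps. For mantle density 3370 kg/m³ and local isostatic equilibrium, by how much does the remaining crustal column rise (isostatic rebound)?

1.04 km

Unloading: uplift u = e ρ_c/ρ_m = 1.23 km × 2860/3370 = 1.04 km.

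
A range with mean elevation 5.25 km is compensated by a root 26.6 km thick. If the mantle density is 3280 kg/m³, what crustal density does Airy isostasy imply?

2740 kg/m³

ρ_c h = (ρ_m − ρ_c) r → ρ_c (h + r) = ρ_m r → ρ_c = ρ_m r / (h + r).
ρ_c = 3280 × 26.6 km / (5.25 km + 26.6 km) = 2740 kg/m³.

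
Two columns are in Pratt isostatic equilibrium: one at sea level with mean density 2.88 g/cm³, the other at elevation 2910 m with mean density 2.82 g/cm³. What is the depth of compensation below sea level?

137000 m

ρ_ref D = ρ (D + h) → D (ρ_ref − ρ) = ρ h.
D = ρ h/(ρ_ref − ρ) = 2.82 × 2910 m/(2.88 − 2.82) = 137000 m.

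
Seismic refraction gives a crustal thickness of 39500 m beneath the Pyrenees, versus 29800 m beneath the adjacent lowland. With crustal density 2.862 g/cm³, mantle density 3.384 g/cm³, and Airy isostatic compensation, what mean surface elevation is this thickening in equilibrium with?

Excess crust Δ = 39500 m − 29800 m = 9700 m, split between elevation h and root r with h + r = Δ.
Airy balance ρ_c h = (ρ_m − ρ_c) r gives r = h ρ_c/(ρ_m − ρ_c), so h (1 + ρ_c/(ρ_m − ρ_c)) = Δ, i.e. h = Δ (ρ_m − ρ_c)/ρ_m.
h = 9700 m × 0.522/3.384 = 1500 m.

1500 m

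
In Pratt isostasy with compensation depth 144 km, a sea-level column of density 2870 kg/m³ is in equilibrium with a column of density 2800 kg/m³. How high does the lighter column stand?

ρ_ref D = ρ (D + h) → h = D (ρ_ref − ρ)/ρ.
h = 144 km × (2870 − 2800)/2800 = 3.6 km.

3.6 km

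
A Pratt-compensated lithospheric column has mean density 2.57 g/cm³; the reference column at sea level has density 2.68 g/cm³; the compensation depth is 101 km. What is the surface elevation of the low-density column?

4.32 km

ρ_ref D = ρ (D + h) → h = D (ρ_ref − ρ)/ρ.
h = 101 km × (2.68 − 2.57)/2.57 = 4.32 km.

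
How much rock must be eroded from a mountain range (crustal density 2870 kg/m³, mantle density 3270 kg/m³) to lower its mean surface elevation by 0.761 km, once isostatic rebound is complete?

6.22 km

Net drop Δ = e − u = e − e ρ_c/ρ_m = e (ρ_m − ρ_c)/ρ_m.
e = Δ ρ_m/(ρ_m − ρ_c) = 0.761 km × 3270/400 = 6.22 km.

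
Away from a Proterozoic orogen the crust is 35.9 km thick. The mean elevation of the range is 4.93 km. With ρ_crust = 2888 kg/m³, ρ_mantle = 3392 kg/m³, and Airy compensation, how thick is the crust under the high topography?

69.1 km

Root depth r = h ρ_c / (ρ_m − ρ_c) = 4.93 km × 2888 / 504 = 28.25 km.
Total thickness = T + h + r = 35.9 km + 4.93 km + 28.25 km = 69.1 km.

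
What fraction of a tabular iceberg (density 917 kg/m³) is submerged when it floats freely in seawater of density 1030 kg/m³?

Submerged fraction = ρ_obj/ρ_fluid = 917/1030 = 89%.

89%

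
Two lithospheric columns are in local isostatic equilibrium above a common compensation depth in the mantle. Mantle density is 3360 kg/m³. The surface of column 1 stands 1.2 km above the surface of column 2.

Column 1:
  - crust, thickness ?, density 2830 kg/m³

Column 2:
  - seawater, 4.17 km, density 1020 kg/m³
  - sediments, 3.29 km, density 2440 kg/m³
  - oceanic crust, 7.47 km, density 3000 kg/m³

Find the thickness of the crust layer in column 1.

Take the compensation level at the base of the deeper column (depth z_c below the surface of column 1) and equate Σ ρ_i t_i down to z_c; mantle fills any gap and the z_c terms cancel.
Column 1: x×2830 + (z_c − 0 − x)×3360
Column 2: 1.2×0 + 4.17×1020 + 3.29×2440 + 7.47×3000 + (z_c − 1.2 − 14.93)×3360
The z_c×3360 term appears on both sides and cancels. Collect the known terms of each column as K = Σ(ρt)_known − 3360 × (depth of known layers): K_1 = 0 − 3360×0 = 0; K_2 = 34691 − 3360×(1.2 + 14.93) = −19505.8.
Balance: K_1 − x×(3360 − 2830) = K_2, so x = (K_1 − K_2)/(3360 − 2830) = 19505.8/530 = 36.8 km.

36.8 km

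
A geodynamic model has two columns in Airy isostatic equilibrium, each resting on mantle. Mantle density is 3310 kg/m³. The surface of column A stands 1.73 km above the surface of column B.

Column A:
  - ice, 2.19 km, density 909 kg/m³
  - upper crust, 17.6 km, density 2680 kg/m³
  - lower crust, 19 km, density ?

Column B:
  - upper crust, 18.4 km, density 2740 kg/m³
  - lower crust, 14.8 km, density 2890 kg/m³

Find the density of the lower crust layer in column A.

Take the compensation level at the base of the deeper column (depth z_c below the surface of column A) and equate Σ ρ_i t_i down to z_c; mantle fills any gap and the z_c terms cancel.
Column A: 2.19×909 + 17.6×2680 + 19×ρ + (z_c − 38.79)×3310
Column B: 1.73×0 + 18.4×2740 + 14.8×2890 + (z_c − 1.73 − 33.2)×3310
The z_c×3310 term appears on both sides and cancels. Collect the known terms of each column as K = Σ(ρt)_known − 3310 × (depth of known layers): K_A = 49158.71 − 3310×38.79 = −79236.19; K_B = 93188 − 3310×(1.73 + 33.2) = −22430.3.
Balance: K_A + 19×ρ = K_B, so ρ = (K_B − K_A)/19 = 56805.9/19 = 2990 kg/m³.

2990 kg/m³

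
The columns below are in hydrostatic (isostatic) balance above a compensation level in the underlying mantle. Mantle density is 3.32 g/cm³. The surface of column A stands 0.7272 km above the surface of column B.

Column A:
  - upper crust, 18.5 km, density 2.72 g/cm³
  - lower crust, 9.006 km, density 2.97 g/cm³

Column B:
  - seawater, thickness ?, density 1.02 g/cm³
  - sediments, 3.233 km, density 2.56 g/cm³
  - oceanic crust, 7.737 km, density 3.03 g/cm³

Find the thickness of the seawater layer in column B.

3.1 km

Take the compensation level at the base of the deeper column (depth z_c below the surface of column A) and equate Σ ρ_i t_i down to z_c; mantle fills any gap and the z_c terms cancel.
Column A: 18.5×2.72 + 9.006×2.97 + (z_c − 27.506)×3.32
Column B: 0.7272×0 + x×1.02 + 3.233×2.56 + 7.737×3.03 + (z_c − 0.7272 − 10.97 − x)×3.32
The z_c×3.32 term appears on both sides and cancels. Collect the known terms of each column as K = Σ(ρt)_known − 3.32 × (depth of known layers): K_A = 77.06782 − 3.32×27.506 = −14.2521; K_B = 31.71959 − 3.32×(0.7272 + 10.97) = −7.115114.
Balance: K_A = K_B − x×(3.32 − 1.02), so x = (K_B − K_A)/(3.32 − 1.02) = 7.13699/2.3 = 3.1 km.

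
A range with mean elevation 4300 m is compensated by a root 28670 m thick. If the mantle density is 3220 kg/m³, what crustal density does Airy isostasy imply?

ρ_c h = (ρ_m − ρ_c) r → ρ_c (h + r) = ρ_m r → ρ_c = ρ_m r / (h + r).
ρ_c = 3220 × 28670 m / (4300 m + 28670 m) = 2800 kg/m³.

2800 kg/m³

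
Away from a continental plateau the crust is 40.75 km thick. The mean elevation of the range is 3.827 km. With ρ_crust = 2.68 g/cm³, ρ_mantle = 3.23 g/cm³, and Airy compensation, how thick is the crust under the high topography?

63.2 km

Root depth r = h ρ_c / (ρ_m − ρ_c) = 3.827 km × 2.68 / 0.55 = 18.65 km.
Total thickness = T + h + r = 40.75 km + 3.827 km + 18.65 km = 63.2 km.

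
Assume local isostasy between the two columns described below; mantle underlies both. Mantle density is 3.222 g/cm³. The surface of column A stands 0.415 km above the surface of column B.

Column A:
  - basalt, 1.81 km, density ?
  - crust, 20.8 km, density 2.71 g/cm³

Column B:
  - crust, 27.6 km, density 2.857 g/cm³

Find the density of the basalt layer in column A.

Take the compensation level at the base of the deeper column (depth z_c below the surface of column A) and equate Σ ρ_i t_i down to z_c; mantle fills any gap and the z_c terms cancel.
Column A: 1.81×ρ + 20.8×2.71 + (z_c − 22.61)×3.222
Column B: 0.415×0 + 27.6×2.857 + (z_c − 0.415 − 27.6)×3.222
The z_c×3.222 term appears on both sides and cancels. Collect the known terms of each column as K = Σ(ρt)_known − 3.222 × (depth of known layers): K_A = 56.368 − 3.222×22.61 = −16.48142; K_B = 78.8532 − 3.222×(0.415 + 27.6) = −11.41113.
Balance: K_A + 1.81×ρ = K_B, so ρ = (K_B − K_A)/1.81 = 5.07029/1.81 = 2.8 g/cm³.

2.8 g/cm³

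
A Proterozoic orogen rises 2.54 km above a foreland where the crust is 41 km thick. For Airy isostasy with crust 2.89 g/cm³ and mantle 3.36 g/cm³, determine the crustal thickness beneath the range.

Root depth r = h ρ_c / (ρ_m − ρ_c) = 2.54 km × 2.89 / 0.47 = 15.62 km.
Total thickness = T + h + r = 41 km + 2.54 km + 15.62 km = 59.2 km.

59.2 km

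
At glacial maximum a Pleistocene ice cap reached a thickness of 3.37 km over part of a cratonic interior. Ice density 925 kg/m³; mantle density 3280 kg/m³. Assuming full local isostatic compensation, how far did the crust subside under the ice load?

0.95 km

In Airy isostatic equilibrium: the ice load ρ_ice t is balanced by mantle displaced below, ρ_m s.
s = t ρ_ice / ρ_m = 3.37 km × 925/3280 = 0.95 km.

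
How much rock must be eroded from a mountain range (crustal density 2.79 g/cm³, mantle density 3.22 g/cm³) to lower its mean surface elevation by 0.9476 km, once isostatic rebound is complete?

Net drop Δ = e − u = e − e ρ_c/ρ_m = e (ρ_m − ρ_c)/ρ_m.
e = Δ ρ_m/(ρ_m − ρ_c) = 0.9476 km × 3.22/0.43 = 7.1 km.

7.1 km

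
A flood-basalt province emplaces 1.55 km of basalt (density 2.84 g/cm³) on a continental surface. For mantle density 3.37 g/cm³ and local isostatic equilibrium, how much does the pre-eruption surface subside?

1.31 km

Subaerial loading: s = t ρ_load / ρ_m.
s = 1.55 km × 2.84/3.37 = 1.31 km.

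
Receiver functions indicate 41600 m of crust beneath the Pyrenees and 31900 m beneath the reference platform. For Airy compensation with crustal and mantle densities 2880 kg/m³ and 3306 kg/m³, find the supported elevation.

1250 m

Excess crust Δ = 41600 m − 31900 m = 9700 m, split between elevation h and root r with h + r = Δ.
Airy balance ρ_c h = (ρ_m − ρ_c) r gives r = h ρ_c/(ρ_m − ρ_c), so h (1 + ρ_c/(ρ_m − ρ_c)) = Δ, i.e. h = Δ (ρ_m − ρ_c)/ρ_m.
h = 9700 m × 426/3306 = 1250 m.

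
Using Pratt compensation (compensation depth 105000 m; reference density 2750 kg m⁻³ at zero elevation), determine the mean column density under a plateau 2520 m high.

Pratt balance: ρ_ref D = ρ (D + h).
ρ = ρ_ref D/(D + h) = 2750 × 105000 m/(105000 m + 2520 m) = 2690 kg m⁻³.

2690 kg m⁻³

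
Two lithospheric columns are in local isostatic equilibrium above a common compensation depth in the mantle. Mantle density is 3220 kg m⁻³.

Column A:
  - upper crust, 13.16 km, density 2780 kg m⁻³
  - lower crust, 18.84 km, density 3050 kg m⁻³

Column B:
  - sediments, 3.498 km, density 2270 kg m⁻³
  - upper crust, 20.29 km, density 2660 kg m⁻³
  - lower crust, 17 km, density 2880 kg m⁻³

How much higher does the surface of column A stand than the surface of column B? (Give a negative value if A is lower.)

For any compensation level in the mantle, the mantle terms cancel and isostasy reduces to e = (Σt_A − Σt_B) − (Σ(ρt)_A − Σ(ρt)_B) / ρ_m.
Σt_A = 32 km; Σt_B = 40.788 km; Σ(ρt)_A = 94046.8; Σ(ρt)_B = 110871.86 (in km·kg m⁻³).
e = (32 − 40.788) − (94046.8 − 110871.86) / 3220 = −3.56 km.

−3.56 km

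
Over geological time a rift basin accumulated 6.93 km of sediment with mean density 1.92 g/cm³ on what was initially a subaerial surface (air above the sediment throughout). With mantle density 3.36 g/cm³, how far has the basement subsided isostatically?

Subaerial load: s = t ρ_sed / ρ_m = 6.93 km × 1.92/3.36 = 3.96 km.

3.96 km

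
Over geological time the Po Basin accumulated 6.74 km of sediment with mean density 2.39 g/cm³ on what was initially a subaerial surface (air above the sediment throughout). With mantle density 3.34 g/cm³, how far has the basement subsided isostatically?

4.82 km

Subaerial load: s = t ρ_sed / ρ_m = 6.74 km × 2.39/3.34 = 4.82 km.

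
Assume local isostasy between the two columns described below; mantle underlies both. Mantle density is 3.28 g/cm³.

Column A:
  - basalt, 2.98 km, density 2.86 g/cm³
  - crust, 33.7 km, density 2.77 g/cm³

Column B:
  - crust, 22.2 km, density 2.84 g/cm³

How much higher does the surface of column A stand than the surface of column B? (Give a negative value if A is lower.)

For any compensation level in the mantle, the mantle terms cancel and isostasy reduces to e = (Σt_A − Σt_B) − (Σ(ρt)_A − Σ(ρt)_B) / ρ_m.
Σt_A = 36.68 km; Σt_B = 22.2 km; Σ(ρt)_A = 101.8718; Σ(ρt)_B = 63.048 (in km·g/cm³).
e = (36.68 − 22.2) − (101.8718 − 63.048) / 3.28 = 2.64 km.

2.64 km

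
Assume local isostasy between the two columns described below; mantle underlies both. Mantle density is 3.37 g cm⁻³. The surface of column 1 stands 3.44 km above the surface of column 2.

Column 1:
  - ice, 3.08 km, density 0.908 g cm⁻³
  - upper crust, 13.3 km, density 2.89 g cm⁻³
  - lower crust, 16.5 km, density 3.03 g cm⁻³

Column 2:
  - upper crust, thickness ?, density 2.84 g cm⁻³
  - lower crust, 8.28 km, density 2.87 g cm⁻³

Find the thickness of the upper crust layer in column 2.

7.25 km

Take the compensation level at the base of the deeper column (depth z_c below the surface of column 1) and equate Σ ρ_i t_i down to z_c; mantle fills any gap and the z_c terms cancel.
Column 1: 3.08×0.908 + 13.3×2.89 + 16.5×3.03 + (z_c − 32.88)×3.37
Column 2: 3.44×0 + x×2.84 + 8.28×2.87 + (z_c − 3.44 − 8.28 − x)×3.37
The z_c×3.37 term appears on both sides and cancels. Collect the known terms of each column as K = Σ(ρt)_known − 3.37 × (depth of known layers): K_1 = 91.22864 − 3.37×32.88 = −19.57696; K_2 = 23.7636 − 3.37×(3.44 + 8.28) = −15.7328.
Balance: K_1 = K_2 − x×(3.37 − 2.84), so x = (K_2 − K_1)/(3.37 − 2.84) = 3.84416/0.53 = 7.25 km.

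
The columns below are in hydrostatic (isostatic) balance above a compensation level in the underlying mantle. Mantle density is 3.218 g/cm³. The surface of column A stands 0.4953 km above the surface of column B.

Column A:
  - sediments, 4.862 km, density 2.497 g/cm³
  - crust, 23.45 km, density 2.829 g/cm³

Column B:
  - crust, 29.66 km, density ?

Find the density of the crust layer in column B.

Take the compensation level at the base of the deeper column (depth z_c below the surface of column A) and equate Σ ρ_i t_i down to z_c; mantle fills any gap and the z_c terms cancel.
Column A: 4.862×2.497 + 23.45×2.829 + (z_c − 28.312)×3.218
Column B: 0.4953×0 + 29.66×ρ + (z_c − 0.4953 − 29.66)×3.218
The z_c×3.218 term appears on both sides and cancels. Collect the known terms of each column as K = Σ(ρt)_known − 3.218 × (depth of known layers): K_A = 78.480464 − 3.218×28.312 = −12.627552; K_B = 0 − 3.218×(0.4953 + 29.66) = −97.0397554.
Balance: K_A = K_B + 29.66×ρ, so ρ = (K_A − K_B)/29.66 = 84.4122/29.66 = 2.85 g/cm³.

2.85 g/cm³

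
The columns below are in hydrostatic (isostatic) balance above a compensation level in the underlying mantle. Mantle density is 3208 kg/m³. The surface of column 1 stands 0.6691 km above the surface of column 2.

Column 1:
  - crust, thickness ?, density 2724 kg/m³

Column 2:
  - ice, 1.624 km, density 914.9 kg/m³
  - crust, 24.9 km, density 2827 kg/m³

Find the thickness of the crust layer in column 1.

31.7 km

Take the compensation level at the base of the deeper column (depth z_c below the surface of column 1) and equate Σ ρ_i t_i down to z_c; mantle fills any gap and the z_c terms cancel.
Column 1: x×2724 + (z_c − 0 − x)×3208
Column 2: 0.6691×0 + 1.624×914.9 + 24.9×2827 + (z_c − 0.6691 − 26.524)×3208
The z_c×3208 term appears on both sides and cancels. Collect the known terms of each column as K = Σ(ρt)_known − 3208 × (depth of known layers): K_1 = 0 − 3208×0 = 0; K_2 = 71878.0976 − 3208×(0.6691 + 26.524) = −15357.3672.
Balance: K_1 − x×(3208 − 2724) = K_2, so x = (K_1 − K_2)/(3208 − 2724) = 15357.4/484 = 31.7 km.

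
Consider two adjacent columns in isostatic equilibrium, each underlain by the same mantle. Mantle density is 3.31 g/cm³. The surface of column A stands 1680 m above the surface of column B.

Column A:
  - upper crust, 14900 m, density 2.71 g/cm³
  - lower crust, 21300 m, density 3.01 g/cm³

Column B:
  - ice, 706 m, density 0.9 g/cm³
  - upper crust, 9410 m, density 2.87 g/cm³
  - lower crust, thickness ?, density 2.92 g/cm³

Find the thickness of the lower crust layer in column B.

Take the compensation level at the base of the deeper column (depth z_c below the surface of column A) and equate Σ ρ_i t_i down to z_c; mantle fills any gap and the z_c terms cancel.
Column A: 14900×2.71 + 21300×3.01 + (z_c − 36200)×3.31
Column B: 1680×0 + 706×0.9 + 9410×2.87 + x×2.92 + (z_c − 1680 − 10116 − x)×3.31
The z_c×3.31 term appears on both sides and cancels. Collect the known terms of each column as K = Σ(ρt)_known − 3.31 × (depth of known layers): K_A = 104492 − 3.31×36200 = −15330; K_B = 27642.1 − 3.31×(1680 + 10116) = −11402.66.
Balance: K_A = K_B − x×(3.31 − 2.92), so x = (K_B − K_A)/(3.31 − 2.92) = 3927.34/0.39 = 10100 m.

10100 m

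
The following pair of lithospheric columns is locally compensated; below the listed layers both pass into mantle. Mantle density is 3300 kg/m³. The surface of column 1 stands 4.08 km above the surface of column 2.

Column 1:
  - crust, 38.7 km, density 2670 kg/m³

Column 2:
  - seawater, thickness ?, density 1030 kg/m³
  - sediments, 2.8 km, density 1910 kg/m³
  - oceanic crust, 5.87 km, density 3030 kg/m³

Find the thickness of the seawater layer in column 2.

2.4 km

Take the compensation level at the base of the deeper column (depth z_c below the surface of column 1) and equate Σ ρ_i t_i down to z_c; mantle fills any gap and the z_c terms cancel.
Column 1: 38.7×2670 + (z_c − 38.7)×3300
Column 2: 4.08×0 + x×1030 + 2.8×1910 + 5.87×3030 + (z_c − 4.08 − 8.67 − x)×3300
The z_c×3300 term appears on both sides and cancels. Collect the known terms of each column as K = Σ(ρt)_known − 3300 × (depth of known layers): K_1 = 103329 − 3300×38.7 = −24381; K_2 = 23134.1 − 3300×(4.08 + 8.67) = −18940.9.
Balance: K_1 = K_2 − x×(3300 − 1030), so x = (K_2 − K_1)/(3300 − 1030) = 5440.1/2270 = 2.4 km.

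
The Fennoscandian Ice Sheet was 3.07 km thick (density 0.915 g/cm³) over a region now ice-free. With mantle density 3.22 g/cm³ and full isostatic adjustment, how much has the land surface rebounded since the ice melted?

Removing the load lets mantle flow back in; uplift u satisfies ρ_ice t = ρ_m u.
u = t ρ_ice/ρ_m = 3.07 km × 0.915/3.22 = 0.872 km.

0.872 km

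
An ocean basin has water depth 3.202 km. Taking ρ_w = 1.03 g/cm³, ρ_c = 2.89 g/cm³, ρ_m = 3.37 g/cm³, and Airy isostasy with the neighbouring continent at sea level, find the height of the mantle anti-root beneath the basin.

12.4 km

Isostatic balance requires: replacing crust with seawater at the top is compensated by replacing crust with mantle at the base: d (ρ_c − ρ_w) = a (ρ_m − ρ_c).
a = d (ρ_c − ρ_w)/(ρ_m − ρ_c) = 3.202 km × 1.86/0.48 = 12.4 km.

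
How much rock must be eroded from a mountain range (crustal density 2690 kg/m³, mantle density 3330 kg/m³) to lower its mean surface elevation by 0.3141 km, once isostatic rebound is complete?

Net drop Δ = e − u = e − e ρ_c/ρ_m = e (ρ_m − ρ_c)/ρ_m.
e = Δ ρ_m/(ρ_m − ρ_c) = 0.3141 km × 3330/640 = 1.63 km.

1.63 km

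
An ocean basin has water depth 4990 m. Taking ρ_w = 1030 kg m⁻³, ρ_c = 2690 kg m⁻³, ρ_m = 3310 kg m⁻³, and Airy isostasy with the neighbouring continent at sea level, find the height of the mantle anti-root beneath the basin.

13400 m

In Airy isostatic equilibrium: replacing crust with seawater at the top is compensated by replacing crust with mantle at the base: d (ρ_c − ρ_w) = a (ρ_m − ρ_c).
a = d (ρ_c − ρ_w)/(ρ_m − ρ_c) = 4990 m × 1660/620 = 13400 m.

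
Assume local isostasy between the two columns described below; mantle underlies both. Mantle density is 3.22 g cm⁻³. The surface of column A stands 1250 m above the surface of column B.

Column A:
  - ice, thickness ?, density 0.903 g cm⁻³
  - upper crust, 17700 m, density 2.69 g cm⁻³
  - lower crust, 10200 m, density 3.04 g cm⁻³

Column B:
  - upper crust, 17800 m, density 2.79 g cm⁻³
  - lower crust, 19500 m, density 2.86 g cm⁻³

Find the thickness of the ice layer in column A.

3230 m

Take the compensation level at the base of the deeper column (depth z_c below the surface of column A) and equate Σ ρ_i t_i down to z_c; mantle fills any gap and the z_c terms cancel.
Column A: x×0.903 + 17700×2.69 + 10200×3.04 + (z_c − 27900 − x)×3.22
Column B: 1250×0 + 17800×2.79 + 19500×2.86 + (z_c − 1250 − 37300)×3.22
The z_c×3.22 term appears on both sides and cancels. Collect the known terms of each column as K = Σ(ρt)_known − 3.22 × (depth of known layers): K_A = 78621 − 3.22×27900 = −11217; K_B = 105432 − 3.22×(1250 + 37300) = −18699.
Balance: K_A − x×(3.22 − 0.903) = K_B, so x = (K_A − K_B)/(3.22 − 0.903) = 7482/2.317 = 3230 m.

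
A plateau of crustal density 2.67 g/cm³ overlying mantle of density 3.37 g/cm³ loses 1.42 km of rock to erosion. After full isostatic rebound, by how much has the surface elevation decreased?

Rebound u = e ρ_c/ρ_m = 1.42 km × 2.67/3.37 = 1.125 km.
Net surface drop = e − u = 1.42 km − 1.125 km = e (ρ_m − ρ_c)/ρ_m = 0.295 km.

0.295 km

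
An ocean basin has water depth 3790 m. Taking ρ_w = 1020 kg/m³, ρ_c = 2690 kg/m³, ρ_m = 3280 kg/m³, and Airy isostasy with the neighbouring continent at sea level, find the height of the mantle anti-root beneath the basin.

10700 m

By Archimedes' principle applied to the lithosphere: replacing crust with seawater at the top is compensated by replacing crust with mantle at the base: d (ρ_c − ρ_w) = a (ρ_m − ρ_c).
a = d (ρ_c − ρ_w)/(ρ_m − ρ_c) = 3790 m × 1670/590 = 10700 m.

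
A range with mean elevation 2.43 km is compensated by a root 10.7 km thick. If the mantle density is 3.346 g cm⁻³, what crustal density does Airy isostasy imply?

ρ_c h = (ρ_m − ρ_c) r → ρ_c (h + r) = ρ_m r → ρ_c = ρ_m r / (h + r).
ρ_c = 3.346 × 10.7 km / (2.43 km + 10.7 km) = 2.73 g cm⁻³.

2.73 g cm⁻³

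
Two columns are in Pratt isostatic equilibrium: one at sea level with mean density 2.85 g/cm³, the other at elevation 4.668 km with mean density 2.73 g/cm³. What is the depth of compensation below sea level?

ρ_ref D = ρ (D + h) → D (ρ_ref − ρ) = ρ h.
D = ρ h/(ρ_ref − ρ) = 2.73 × 4.668 km/(2.85 − 2.73) = 106 km.

106 km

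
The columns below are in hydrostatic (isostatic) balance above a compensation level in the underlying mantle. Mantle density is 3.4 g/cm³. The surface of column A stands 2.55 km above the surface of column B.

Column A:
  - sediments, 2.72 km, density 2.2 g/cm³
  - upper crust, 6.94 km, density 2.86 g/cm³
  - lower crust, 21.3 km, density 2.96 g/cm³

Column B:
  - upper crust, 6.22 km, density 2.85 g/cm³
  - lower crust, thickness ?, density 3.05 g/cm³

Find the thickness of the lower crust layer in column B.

12.3 km

Take the compensation level at the base of the deeper column (depth z_c below the surface of column A) and equate Σ ρ_i t_i down to z_c; mantle fills any gap and the z_c terms cancel.
Column A: 2.72×2.2 + 6.94×2.86 + 21.3×2.96 + (z_c − 30.96)×3.4
Column B: 2.55×0 + 6.22×2.85 + x×3.05 + (z_c − 2.55 − 6.22 − x)×3.4
The z_c×3.4 term appears on both sides and cancels. Collect the known terms of each column as K = Σ(ρt)_known − 3.4 × (depth of known layers): K_A = 88.8804 − 3.4×30.96 = −16.3836; K_B = 17.727 − 3.4×(2.55 + 6.22) = −12.091.
Balance: K_A = K_B − x×(3.4 − 3.05), so x = (K_B − K_A)/(3.4 − 3.05) = 4.2926/0.35 = 12.3 km.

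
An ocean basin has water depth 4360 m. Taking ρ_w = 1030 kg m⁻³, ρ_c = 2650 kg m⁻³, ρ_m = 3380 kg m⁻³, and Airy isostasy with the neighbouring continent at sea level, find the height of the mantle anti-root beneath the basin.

9680 m

In Airy isostatic equilibrium: replacing crust with seawater at the top is compensated by replacing crust with mantle at the base: d (ρ_c − ρ_w) = a (ρ_m − ρ_c).
a = d (ρ_c − ρ_w)/(ρ_m − ρ_c) = 4360 m × 1620/730 = 9680 m.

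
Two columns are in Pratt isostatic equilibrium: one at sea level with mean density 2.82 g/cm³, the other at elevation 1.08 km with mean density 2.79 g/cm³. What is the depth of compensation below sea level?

100 km

ρ_ref D = ρ (D + h) → D (ρ_ref − ρ) = ρ h.
D = ρ h/(ρ_ref − ρ) = 2.79 × 1.08 km/(2.82 − 2.79) = 100 km.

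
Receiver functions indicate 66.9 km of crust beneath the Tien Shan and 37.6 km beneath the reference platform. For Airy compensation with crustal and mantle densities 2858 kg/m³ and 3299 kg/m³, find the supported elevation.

3.92 km

Excess crust Δ = 66.9 km − 37.6 km = 29.3 km, split between elevation h and root r with h + r = Δ.
Airy balance ρ_c h = (ρ_m − ρ_c) r gives r = h ρ_c/(ρ_m − ρ_c), so h (1 + ρ_c/(ρ_m − ρ_c)) = Δ, i.e. h = Δ (ρ_m − ρ_c)/ρ_m.
h = 29.3 km × 441/3299 = 3.92 km.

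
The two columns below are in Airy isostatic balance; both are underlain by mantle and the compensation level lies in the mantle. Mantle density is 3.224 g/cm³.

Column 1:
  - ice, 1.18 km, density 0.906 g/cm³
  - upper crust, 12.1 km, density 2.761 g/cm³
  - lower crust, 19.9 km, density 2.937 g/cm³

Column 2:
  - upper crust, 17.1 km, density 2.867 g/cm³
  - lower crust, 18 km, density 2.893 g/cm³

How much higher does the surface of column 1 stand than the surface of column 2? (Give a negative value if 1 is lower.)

For any compensation level in the mantle, the mantle terms cancel and isostasy reduces to e = (Σt_1 − Σt_2) − (Σ(ρt)_1 − Σ(ρt)_2) / ρ_m.
Σt_1 = 33.18 km; Σt_2 = 35.1 km; Σ(ρt)_1 = 92.92348; Σ(ρt)_2 = 101.0997 (in km·g/cm³).
e = (33.18 − 35.1) − (92.92348 − 101.0997) / 3.224 = 0.616 km.

0.616 km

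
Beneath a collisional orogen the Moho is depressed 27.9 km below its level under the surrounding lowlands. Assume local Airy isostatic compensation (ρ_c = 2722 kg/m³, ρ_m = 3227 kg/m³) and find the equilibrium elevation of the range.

For local isostatic compensation: ρ_c h = (ρ_m − ρ_c) r.
h = r (ρ_m − ρ_c) / ρ_c = 27.9 km × (3227 − 2722) / 2722 = 5.18 km.

5.18 km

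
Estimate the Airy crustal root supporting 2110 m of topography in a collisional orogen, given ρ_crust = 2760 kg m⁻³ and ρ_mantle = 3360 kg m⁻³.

9710 m

Equating mass per unit area of the two columns: the weight of the topography is balanced by the buoyancy of the root, ρ_c h = (ρ_m − ρ_c) r.
r = h · ρ_c / (ρ_m − ρ_c) = 2110 m × 2760 / (3360 − 2760) = 9710 m.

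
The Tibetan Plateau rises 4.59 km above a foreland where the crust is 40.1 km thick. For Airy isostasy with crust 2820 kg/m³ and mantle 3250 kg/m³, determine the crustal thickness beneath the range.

74.8 km

Root depth r = h ρ_c / (ρ_m − ρ_c) = 4.59 km × 2820 / 430 = 30.1 km.
Total thickness = T + h + r = 40.1 km + 4.59 km + 30.1 km = 74.8 km.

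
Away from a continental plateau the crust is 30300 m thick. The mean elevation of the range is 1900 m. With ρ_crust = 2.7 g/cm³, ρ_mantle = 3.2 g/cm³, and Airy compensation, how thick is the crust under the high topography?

42500 m

Root depth r = h ρ_c / (ρ_m − ρ_c) = 1900 m × 2.7 / 0.5 = 10260 m.
Total thickness = T + h + r = 30300 m + 1900 m + 10260 m = 42500 m.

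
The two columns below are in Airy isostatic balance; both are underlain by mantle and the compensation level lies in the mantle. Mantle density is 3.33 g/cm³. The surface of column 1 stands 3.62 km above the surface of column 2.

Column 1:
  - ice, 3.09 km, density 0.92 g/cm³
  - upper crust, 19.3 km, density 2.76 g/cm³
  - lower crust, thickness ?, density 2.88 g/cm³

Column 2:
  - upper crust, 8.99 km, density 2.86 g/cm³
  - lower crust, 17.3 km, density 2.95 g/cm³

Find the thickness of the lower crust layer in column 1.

Take the compensation level at the base of the deeper column (depth z_c below the surface of column 1) and equate Σ ρ_i t_i down to z_c; mantle fills any gap and the z_c terms cancel.
Column 1: 3.09×0.92 + 19.3×2.76 + x×2.88 + (z_c − 22.39 − x)×3.33
Column 2: 3.62×0 + 8.99×2.86 + 17.3×2.95 + (z_c − 3.62 − 26.29)×3.33
The z_c×3.33 term appears on both sides and cancels. Collect the known terms of each column as K = Σ(ρt)_known − 3.33 × (depth of known layers): K_1 = 56.1108 − 3.33×22.39 = −18.4479; K_2 = 76.7464 − 3.33×(3.62 + 26.29) = −22.8539.
Balance: K_1 − x×(3.33 − 2.88) = K_2, so x = (K_1 − K_2)/(3.33 − 2.88) = 4.406/0.45 = 9.79 km.

9.79 km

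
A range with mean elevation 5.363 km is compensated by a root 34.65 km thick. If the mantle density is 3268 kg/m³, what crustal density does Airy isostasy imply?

2830 kg/m³

ρ_c h = (ρ_m − ρ_c) r → ρ_c (h + r) = ρ_m r → ρ_c = ρ_m r / (h + r).
ρ_c = 3268 × 34.65 km / (5.363 km + 34.65 km) = 2830 kg/m³.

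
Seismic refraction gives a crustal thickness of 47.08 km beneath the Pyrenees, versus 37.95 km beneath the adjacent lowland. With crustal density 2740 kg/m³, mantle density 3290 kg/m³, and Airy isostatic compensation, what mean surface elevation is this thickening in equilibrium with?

1.53 km

Excess crust Δ = 47.08 km − 37.95 km = 9.13 km, split between elevation h and root r with h + r = Δ.
Airy balance ρ_c h = (ρ_m − ρ_c) r gives r = h ρ_c/(ρ_m − ρ_c), so h (1 + ρ_c/(ρ_m − ρ_c)) = Δ, i.e. h = Δ (ρ_m − ρ_c)/ρ_m.
h = 9.13 km × 550/3290 = 1.53 km.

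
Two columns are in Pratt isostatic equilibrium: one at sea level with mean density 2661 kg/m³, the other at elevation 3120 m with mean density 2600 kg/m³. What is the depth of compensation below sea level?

133000 m

ρ_ref D = ρ (D + h) → D (ρ_ref − ρ) = ρ h.
D = ρ h/(ρ_ref − ρ) = 2600 × 3120 m/(2661 − 2600) = 133000 m.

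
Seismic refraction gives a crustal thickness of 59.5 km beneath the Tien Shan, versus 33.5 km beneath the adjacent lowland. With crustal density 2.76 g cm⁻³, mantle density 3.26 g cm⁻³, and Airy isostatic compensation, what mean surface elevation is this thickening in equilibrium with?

3.99 km

Excess crust Δ = 59.5 km − 33.5 km = 26 km, split between elevation h and root r with h + r = Δ.
Airy balance ρ_c h = (ρ_m − ρ_c) r gives r = h ρ_c/(ρ_m − ρ_c), so h (1 + ρ_c/(ρ_m − ρ_c)) = Δ, i.e. h = Δ (ρ_m − ρ_c)/ρ_m.
h = 26 km × 0.5/3.26 = 3.99 km.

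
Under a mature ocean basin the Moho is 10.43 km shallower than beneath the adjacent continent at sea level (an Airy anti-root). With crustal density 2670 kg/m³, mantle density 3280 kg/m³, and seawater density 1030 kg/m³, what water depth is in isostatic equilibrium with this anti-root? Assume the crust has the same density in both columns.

3.88 km

Replacing a thickness d of crust by seawater at the top must be balanced by replacing crust with mantle at the base: d (ρ_c − ρ_w) = a (ρ_m − ρ_c).
d = a (ρ_m − ρ_c)/(ρ_c − ρ_w) = 10.43 km × 610/1640 = 3.88 km.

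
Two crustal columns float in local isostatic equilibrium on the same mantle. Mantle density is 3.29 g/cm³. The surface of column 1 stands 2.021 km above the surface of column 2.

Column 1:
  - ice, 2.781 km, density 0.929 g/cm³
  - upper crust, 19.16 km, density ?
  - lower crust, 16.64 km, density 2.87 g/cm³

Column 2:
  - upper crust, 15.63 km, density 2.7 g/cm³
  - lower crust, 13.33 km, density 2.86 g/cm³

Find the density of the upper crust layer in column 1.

Take the compensation level at the base of the deeper column (depth z_c below the surface of column 1) and equate Σ ρ_i t_i down to z_c; mantle fills any gap and the z_c terms cancel.
Column 1: 2.781×0.929 + 19.16×ρ + 16.64×2.87 + (z_c − 38.581)×3.29
Column 2: 2.021×0 + 15.63×2.7 + 13.33×2.86 + (z_c − 2.021 − 28.96)×3.29
The z_c×3.29 term appears on both sides and cancels. Collect the known terms of each column as K = Σ(ρt)_known − 3.29 × (depth of known layers): K_1 = 50.340349 − 3.29×38.581 = −76.591141; K_2 = 80.3248 − 3.29×(2.021 + 28.96) = −21.60269.
Balance: K_1 + 19.16×ρ = K_2, so ρ = (K_2 − K_1)/19.16 = 54.9885/19.16 = 2.87 g/cm³.

2.87 g/cm³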